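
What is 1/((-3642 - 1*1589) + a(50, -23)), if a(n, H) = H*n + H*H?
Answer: -1/5852 ≈ -0.00017088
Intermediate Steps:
a(n, H) = H**2 + H*n (a(n, H) = H*n + H**2 = H**2 + H*n)
1/((-3642 - 1*1589) + a(50, -23)) = 1/((-3642 - 1*1589) - 23*(-23 + 50)) = 1/((-3642 - 1589) - 23*27) = 1/(-5231 - 621) = 1/(-5852) = -1/5852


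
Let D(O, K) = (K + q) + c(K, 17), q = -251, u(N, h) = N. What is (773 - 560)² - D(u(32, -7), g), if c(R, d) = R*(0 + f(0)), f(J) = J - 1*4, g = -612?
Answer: 43784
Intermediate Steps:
f(J) = -4 + J (f(J) = J - 4 = -4 + J)
c(R, d) = -4*R (c(R, d) = R*(0 + (-4 + 0)) = R*(0 - 4) = R*(-4) = -4*R)
D(O, K) = -251 - 3*K (D(O, K) = (K - 251) - 4*K = (-251 + K) - 4*K = -251 - 3*K)
(773 - 560)² - D(u(32, -7), g) = (773 - 560)² - (-251 - 3*(-612)) = 213² - (-251 + 1836) = 45369 - 1*1585 = 45369 - 1585 = 43784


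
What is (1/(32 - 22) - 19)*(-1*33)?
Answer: 6237/10 ≈ 623.70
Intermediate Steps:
(1/(32 - 22) - 19)*(-1*33) = (1/10 - 19)*(-33) = (⅒ - 19)*(-33) = -189/10*(-33) = 6237/10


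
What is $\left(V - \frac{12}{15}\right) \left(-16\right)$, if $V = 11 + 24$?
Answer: $- \frac{2736}{5} \approx -547.2$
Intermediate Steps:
$V = 35$
$\left(V - \frac{12}{15}\right) \left(-16\right) = \left(35 - \frac{12}{15}\right) \left(-16\right) = \left(35 - \frac{4}{5}\right) \left(-16\right) = \frac{171}{5} \left(-16\right) = - \frac{2736}{5}$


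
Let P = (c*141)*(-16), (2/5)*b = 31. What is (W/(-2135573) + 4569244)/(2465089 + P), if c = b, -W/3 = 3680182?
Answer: 887087741578/444635811607 ≈ 1.9951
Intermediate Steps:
b = 155/2 (b = (5/2)*31 = 155/2 ≈ 77.500)
W = -11040546 (W = -3*3680182 = -11040546)
c = 155/2 ≈ 77.500
P = -174840 (P = ((155/2)*141)*(-16) = (21855/2)*(-16) = -174840)
(W/(-2135573) + 4569244)/(2465089 + P) = (-11040546/(-2135573) + 4569244)/(2465089 - 174840) = (-11040546*(-1/2135573) + 4569244)/2290249 = (1003686/194143 + 4569244)*(1/2290249) = (887087741578/194143)*(1/2290249) = 887087741578/444635811607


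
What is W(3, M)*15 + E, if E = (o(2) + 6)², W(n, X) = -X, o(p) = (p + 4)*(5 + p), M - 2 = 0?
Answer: 2274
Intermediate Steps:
M = 2 (M = 2 + 0 = 2)
o(p) = (4 + p)*(5 + p)
E = 2304 (E = ((20 + 2² + 9*2) + 6)² = ((20 + 4 + 18) + 6)² = (42 + 6)² = 48² = 2304)
W(3, M)*15 + E = -1*2*15 + 2304 = -2*15 + 2304 = -30 + 2304 = 2274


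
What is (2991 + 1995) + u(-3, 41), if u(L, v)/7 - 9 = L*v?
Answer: 4188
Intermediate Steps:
u(L, v) = 63 + 7*L*v (u(L, v) = 63 + 7*(L*v) = 63 + 7*L*v)
(2991 + 1995) + u(-3, 41) = (2991 + 1995) + (63 + 7*(-3)*41) = 4986 + (63 - 861) = 4986 - 798 = 4188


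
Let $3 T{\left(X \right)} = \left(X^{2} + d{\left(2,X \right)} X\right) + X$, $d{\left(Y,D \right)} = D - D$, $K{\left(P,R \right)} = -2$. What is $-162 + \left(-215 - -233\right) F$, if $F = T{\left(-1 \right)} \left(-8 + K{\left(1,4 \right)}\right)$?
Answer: $-162$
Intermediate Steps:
$d{\left(Y,D \right)} = 0$
$T{\left(X \right)} = \frac{X}{3} + \frac{X^{2}}{3}$ ($T{\left(X \right)} = \frac{\left(X^{2} + 0 X\right) + X}{3} = \frac{\left(X^{2} + 0\right) + X}{3} = \frac{X^{2} + X}{3} = \frac{X + X^{2}}{3} = \frac{X}{3} + \frac{X^{2}}{3}$)
$F = 0$ ($F = \frac{1}{3} \left(-1\right) \left(1 - 1\right) \left(-8 - 2\right) = \frac{1}{3} \left(-1\right) 0 \left(-10\right) = 0 \left(-10\right) = 0$)
$-162 + \left(-215 - -233\right) F = -162 + \left(-215 - -233\right) 0 = -162 + \left(-215 + 233\right) 0 = -162 + 18 \cdot 0 = -162 + 0 = -162$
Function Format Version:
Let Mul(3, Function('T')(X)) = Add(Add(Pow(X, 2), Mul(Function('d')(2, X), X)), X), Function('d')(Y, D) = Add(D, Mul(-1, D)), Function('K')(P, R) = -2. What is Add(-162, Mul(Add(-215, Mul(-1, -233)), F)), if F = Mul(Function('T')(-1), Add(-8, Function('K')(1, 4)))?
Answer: -162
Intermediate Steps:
Function('d')(Y, D) = 0
Function('T')(X) = Add(Mul(Rational(1, 3), X), Mul(Rational(1, 3), Pow(X, 2))) (Function('T')(X) = Mul(Rational(1, 3), Add(Add(Pow(X, 2), Mul(0, X)), X)) = Mul(Rational(1, 3), Add(Add(Pow(X, 2), 0), X)) = Mul(Rational(1, 3), Add(Pow(X, 2), X)) = Mul(Rational(1, 3), Add(X, Pow(X, 2))) = Add(Mul(Rational(1, 3), X), Mul(Rational(1, 3), Pow(X, 2))))
F = 0 (F = Mul(Mul(Rational(1, 3), -1, Add(1, -1)), Add(-8, -2)) = Mul(Mul(Rational(1, 3), -1, 0), -10) = Mul(0, -10) = 0)
Add(-162, Mul(Add(-215, Mul(-1, -233)), F)) = Add(-162, Mul(Add(-215, Mul(-1, -233)), 0)) = Add(-162, Mul(Add(-215, 233), 0)) = Add(-162, Mul(18, 0)) = Add(-162, 0) = -162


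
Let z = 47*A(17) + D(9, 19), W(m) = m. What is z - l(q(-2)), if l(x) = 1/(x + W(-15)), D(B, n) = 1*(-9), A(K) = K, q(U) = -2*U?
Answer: 8691/11 ≈ 790.09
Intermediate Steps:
D(B, n) = -9
z = 790 (z = 47*17 - 9 = 799 - 9 = 790)
l(x) = 1/(-15 + x) (l(x) = 1/(x - 15) = 1/(-15 + x))
z - l(q(-2)) = 790 - 1/(-15 - 2*(-2)) = 790 - 1/(-15 + 4) = 790 - 1/(-11) = 790 - 1*(-1/11) = 790 + 1/11 = 8691/11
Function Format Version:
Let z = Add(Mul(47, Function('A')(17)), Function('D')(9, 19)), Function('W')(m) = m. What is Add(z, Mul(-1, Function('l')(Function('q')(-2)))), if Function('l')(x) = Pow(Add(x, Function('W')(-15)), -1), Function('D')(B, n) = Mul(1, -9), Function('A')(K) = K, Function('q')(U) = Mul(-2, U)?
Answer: Rational(8691, 11) ≈ 790.09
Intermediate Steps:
Function('D')(B, n) = -9
z = 790 (z = Add(Mul(47, 17), -9) = Add(799, -9) = 790)
Function('l')(x) = Pow(Add(-15, x), -1) (Function('l')(x) = Pow(Add(x, -15), -1) = Pow(Add(-15, x), -1))
Add(z, Mul(-1, Function('l')(Function('q')(-2)))) = Add(790, Mul(-1, Pow(Add(-15, Mul(-2, -2)), -1))) = Add(790, Mul(-1, Pow(Add(-15, 4), -1))) = Add(790, Mul(-1, Pow(-11, -1))) = Add(790, Mul(-1, Rational(-1, 11))) = Add(790, Rational(1, 11)) = Rational(8691, 11)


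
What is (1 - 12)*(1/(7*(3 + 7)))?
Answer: -11/70 ≈ -0.15714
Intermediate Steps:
(1 - 12)*(1/(7*(3 + 7))) = -11/(7*10) = -11*1/70 = -11/70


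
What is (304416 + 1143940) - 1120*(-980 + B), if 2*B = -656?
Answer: 2913316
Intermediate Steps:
B = -328 (B = (½)*(-656) = -328)
(304416 + 1143940) - 1120*(-980 + B) = (304416 + 1143940) - 1120*(-980 - 328) = 1448356 - 1120*(-1308) = 1448356 + 1464960 = 2913316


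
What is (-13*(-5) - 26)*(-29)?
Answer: -1131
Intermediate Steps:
(-13*(-5) - 26)*(-29) = (65 - 26)*(-29) = 39*(-29) = -1131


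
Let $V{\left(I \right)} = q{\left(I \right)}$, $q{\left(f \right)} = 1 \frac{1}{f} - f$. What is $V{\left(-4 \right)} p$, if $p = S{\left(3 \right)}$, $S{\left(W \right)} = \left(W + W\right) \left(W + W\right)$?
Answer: $135$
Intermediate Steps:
$q{\left(f \right)} = \frac{1}{f} - f$
$V{\left(I \right)} = \frac{1}{I} - I$
$S{\left(W \right)} = 4 W^{2}$ ($S{\left(W \right)} = 2 W 2 W = 4 W^{2}$)
$p = 36$ ($p = 4 \cdot 3^{2} = 4 \cdot 9 = 36$)
$V{\left(-4 \right)} p = \left(\frac{1}{-4} - -4\right) 36 = \left(- \frac{1}{4} + 4\right) 36 = \frac{15}{4} \cdot 36 = 135$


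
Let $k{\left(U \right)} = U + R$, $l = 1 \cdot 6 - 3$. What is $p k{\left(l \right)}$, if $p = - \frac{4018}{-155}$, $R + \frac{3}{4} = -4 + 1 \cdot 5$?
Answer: $\frac{26117}{310} \approx 84.248$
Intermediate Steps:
$l = 3$ ($l = 6 - 3 = 3$)
$R = \frac{1}{4}$ ($R = - \frac{3}{4} + \left(-4 + 1 \cdot 5\right) = - \frac{3}{4} + \left(-4 + 5\right) = - \frac{3}{4} + 1 = \frac{1}{4} \approx 0.25$)
$p = \frac{4018}{155}$ ($p = \left(-4018\right) \left(- \frac{1}{155}\right) = \frac{4018}{155} \approx 25.923$)
$k{\left(U \right)} = \frac{1}{4} + U$ ($k{\left(U \right)} = U + \frac{1}{4} = \frac{1}{4} + U$)
$p k{\left(l \right)} = \frac{4018 \left(\frac{1}{4} + 3\right)}{155} = \frac{4018}{155} \cdot \frac{13}{4} = \frac{26117}{310}$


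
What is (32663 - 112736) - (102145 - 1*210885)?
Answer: 28667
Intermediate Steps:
(32663 - 112736) - (102145 - 1*210885) = -80073 - (102145 - 210885) = -80073 - 1*(-108740) = -80073 + 108740 = 28667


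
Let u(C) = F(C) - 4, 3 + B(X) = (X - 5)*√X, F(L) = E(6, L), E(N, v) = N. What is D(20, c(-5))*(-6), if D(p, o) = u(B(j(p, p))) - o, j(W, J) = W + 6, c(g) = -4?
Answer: -36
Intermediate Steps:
F(L) = 6
j(W, J) = 6 + W
B(X) = -3 + √X*(-5 + X) (B(X) = -3 + (X - 5)*√X = -3 + (-5 + X)*√X = -3 + √X*(-5 + X))
u(C) = 2 (u(C) = 6 - 4 = 2)
D(p, o) = 2 - o
D(20, c(-5))*(-6) = (2 - 1*(-4))*(-6) = (2 + 4)*(-6) = 6*(-6) = -36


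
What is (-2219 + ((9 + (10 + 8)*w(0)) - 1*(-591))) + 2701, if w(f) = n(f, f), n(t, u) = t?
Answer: 1082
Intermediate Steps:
w(f) = f
(-2219 + ((9 + (10 + 8)*w(0)) - 1*(-591))) + 2701 = (-2219 + ((9 + (10 + 8)*0) - 1*(-591))) + 2701 = (-2219 + ((9 + 18*0) + 591)) + 2701 = (-2219 + ((9 + 0) + 591)) + 2701 = (-2219 + (9 + 591)) + 2701 = (-2219 + 600) + 2701 = -1619 + 2701 = 1082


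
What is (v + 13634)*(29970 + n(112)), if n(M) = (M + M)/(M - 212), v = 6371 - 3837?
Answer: 12112968592/25 ≈ 4.8452e+8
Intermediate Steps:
v = 2534
n(M) = 2*M/(-212 + M) (n(M) = (2*M)/(-212 + M) = 2*M/(-212 + M))
(v + 13634)*(29970 + n(112)) = (2534 + 13634)*(29970 + 2*112/(-212 + 112)) = 16168*(29970 + 2*112/(-100)) = 16168*(29970 + 2*112*(-1/100)) = 16168*(29970 - 56/25) = 16168*(749194/25) = 12112968592/25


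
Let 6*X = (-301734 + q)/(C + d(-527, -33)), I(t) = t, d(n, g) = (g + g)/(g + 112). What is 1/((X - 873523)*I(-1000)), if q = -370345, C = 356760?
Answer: 42275961/36929037554163250 ≈ 1.1448e-9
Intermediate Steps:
d(n, g) = 2*g/(112 + g) (d(n, g) = (2*g)/(112 + g) = 2*g/(112 + g))
X = -53094241/169103844 (X = ((-301734 - 370345)/(356760 + 2*(-33)/(112 - 33)))/6 = (-672079/(356760 + 2*(-33)/79))/6 = (-672079/(356760 + 2*(-33)*(1/79)))/6 = (-672079/(356760 - 66/79))/6 = (-672079/28183974/79)/6 = (-672079*79/28183974)/6 = (⅙)*(-53094241/28183974) = -53094241/169103844 ≈ -0.31397)
1/((X - 873523)*I(-1000)) = 1/(-53094241/169103844 - 873523*(-1000)) = -1/1000/(-147716150216653/169103844) = -169103844/147716150216653*(-1/1000) = 42275961/36929037554163250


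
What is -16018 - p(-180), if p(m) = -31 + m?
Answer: -15807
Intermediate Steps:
-16018 - p(-180) = -16018 - (-31 - 180) = -16018 - 1*(-211) = -16018 + 211 = -15807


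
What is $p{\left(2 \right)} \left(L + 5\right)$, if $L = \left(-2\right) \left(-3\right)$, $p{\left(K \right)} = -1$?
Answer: $-11$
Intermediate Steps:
$L = 6$
$p{\left(2 \right)} \left(L + 5\right) = - (6 + 5) = \left(-1\right) 11 = -11$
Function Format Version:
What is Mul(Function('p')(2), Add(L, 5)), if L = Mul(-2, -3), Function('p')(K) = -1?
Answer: -11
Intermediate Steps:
L = 6
Mul(Function('p')(2), Add(L, 5)) = Mul(-1, Add(6, 5)) = Mul(-1, 11) = -11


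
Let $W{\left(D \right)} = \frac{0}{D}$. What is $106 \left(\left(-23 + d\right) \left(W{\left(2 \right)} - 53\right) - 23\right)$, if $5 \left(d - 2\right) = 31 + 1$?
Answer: $\frac{397924}{5} \approx 79585.0$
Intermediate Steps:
$W{\left(D \right)} = 0$
$d = \frac{42}{5}$ ($d = 2 + \frac{31 + 1}{5} = 2 + \frac{1}{5} \cdot 32 = 2 + \frac{32}{5} = \frac{42}{5} \approx 8.4$)
$106 \left(\left(-23 + d\right) \left(W{\left(2 \right)} - 53\right) - 23\right) = 106 \left(\left(-23 + \frac{42}{5}\right) \left(0 - 53\right) - 23\right) = 106 \left(\left(- \frac{73}{5}\right) \left(-53\right) - 23\right) = 106 \left(\frac{3869}{5} - 23\right) = 106 \cdot \frac{3754}{5} = \frac{397924}{5}$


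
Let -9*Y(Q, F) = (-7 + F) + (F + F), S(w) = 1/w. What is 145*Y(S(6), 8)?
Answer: -2465/9 ≈ -273.89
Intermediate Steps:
S(w) = 1/w
Y(Q, F) = 7/9 - F/3 (Y(Q, F) = -((-7 + F) + (F + F))/9 = -((-7 + F) + 2*F)/9 = -(-7 + 3*F)/9 = 7/9 - F/3)
145*Y(S(6), 8) = 145*(7/9 - ⅓*8) = 145*(7/9 - 8/3) = 145*(-17/9) = -2465/9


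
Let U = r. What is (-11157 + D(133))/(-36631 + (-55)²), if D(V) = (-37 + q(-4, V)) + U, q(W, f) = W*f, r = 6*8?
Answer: 5839/16803 ≈ 0.34750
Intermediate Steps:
r = 48
U = 48
D(V) = 11 - 4*V (D(V) = (-37 - 4*V) + 48 = 11 - 4*V)
(-11157 + D(133))/(-36631 + (-55)²) = (-11157 + (11 - 4*133))/(-36631 + (-55)²) = (-11157 + (11 - 532))/(-36631 + 3025) = (-11157 - 521)/(-33606) = -11678*(-1/33606) = 5839/16803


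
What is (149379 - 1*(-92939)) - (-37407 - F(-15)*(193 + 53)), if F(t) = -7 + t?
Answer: 274313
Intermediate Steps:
(149379 - 1*(-92939)) - (-37407 - F(-15)*(193 + 53)) = (149379 - 1*(-92939)) - (-37407 - (-7 - 15)*(193 + 53)) = (149379 + 92939) - (-37407 - (-22)*246) = 242318 - (-37407 - 1*(-5412)) = 242318 - (-37407 + 5412) = 242318 - 1*(-31995) = 242318 + 31995 = 274313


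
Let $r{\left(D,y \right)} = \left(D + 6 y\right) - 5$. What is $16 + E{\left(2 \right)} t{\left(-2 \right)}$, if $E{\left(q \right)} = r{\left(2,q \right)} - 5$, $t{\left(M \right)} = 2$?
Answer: $24$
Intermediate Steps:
$r{\left(D,y \right)} = -5 + D + 6 y$
$E{\left(q \right)} = -8 + 6 q$ ($E{\left(q \right)} = \left(-5 + 2 + 6 q\right) - 5 = \left(-3 + 6 q\right) - 5 = -8 + 6 q$)
$16 + E{\left(2 \right)} t{\left(-2 \right)} = 16 + \left(-8 + 6 \cdot 2\right) 2 = 16 + \left(-8 + 12\right) 2 = 16 + 4 \cdot 2 = 16 + 8 = 24$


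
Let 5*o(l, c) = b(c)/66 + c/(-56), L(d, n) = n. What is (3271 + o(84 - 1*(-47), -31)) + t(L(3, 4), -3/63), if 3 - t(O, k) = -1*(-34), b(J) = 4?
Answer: 5987747/1848 ≈ 3240.1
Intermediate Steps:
t(O, k) = -31 (t(O, k) = 3 - (-1)*(-34) = 3 - 1*34 = 3 - 34 = -31)
o(l, c) = 2/165 - c/280 (o(l, c) = (4/66 + c/(-56))/5 = (4*(1/66) + c*(-1/56))/5 = (2/33 - c/56)/5 = 2/165 - c/280)
(3271 + o(84 - 1*(-47), -31)) + t(L(3, 4), -3/63) = (3271 + (2/165 - 1/280*(-31))) - 31 = (3271 + (2/165 + 31/280)) - 31 = (3271 + 227/1848) - 31 = 6045035/1848 - 31 = 5987747/1848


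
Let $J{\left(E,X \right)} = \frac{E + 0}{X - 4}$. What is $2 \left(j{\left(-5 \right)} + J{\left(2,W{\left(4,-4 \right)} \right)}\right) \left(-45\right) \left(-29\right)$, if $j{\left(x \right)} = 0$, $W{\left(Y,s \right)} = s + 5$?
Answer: $-1740$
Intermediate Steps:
$W{\left(Y,s \right)} = 5 + s$
$J{\left(E,X \right)} = \frac{E}{-4 + X}$
$2 \left(j{\left(-5 \right)} + J{\left(2,W{\left(4,-4 \right)} \right)}\right) \left(-45\right) \left(-29\right) = 2 \left(0 + \frac{2}{-4 + \left(5 - 4\right)}\right) \left(-45\right) \left(-29\right) = 2 \left(0 + \frac{2}{-4 + 1}\right) \left(-45\right) \left(-29\right) = 2 \left(0 + \frac{2}{-3}\right) \left(-45\right) \left(-29\right) = 2 \left(0 + 2 \left(- \frac{1}{3}\right)\right) \left(-45\right) \left(-29\right) = 2 \left(0 - \frac{2}{3}\right) \left(-45\right) \left(-29\right) = 2 \left(- \frac{2}{3}\right) \left(-45\right) \left(-29\right) = \left(- \frac{4}{3}\right) \left(-45\right) \left(-29\right) = 60 \left(-29\right) = -1740$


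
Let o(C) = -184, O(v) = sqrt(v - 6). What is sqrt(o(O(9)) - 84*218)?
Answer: 136*I ≈ 136.0*I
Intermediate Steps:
O(v) = sqrt(-6 + v)
sqrt(o(O(9)) - 84*218) = sqrt(-184 - 84*218) = sqrt(-184 - 18312) = sqrt(-18496) = 136*I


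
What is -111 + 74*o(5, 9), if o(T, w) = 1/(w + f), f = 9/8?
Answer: -8399/81 ≈ -103.69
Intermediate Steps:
f = 9/8 (f = 9*(⅛) = 9/8 ≈ 1.1250)
o(T, w) = 1/(9/8 + w) (o(T, w) = 1/(w + 9/8) = 1/(9/8 + w))
-111 + 74*o(5, 9) = -111 + 74*(8/(9 + 8*9)) = -111 + 74*(8/(9 + 72)) = -111 + 74*(8/81) = -111 + 592/81 = -8399/81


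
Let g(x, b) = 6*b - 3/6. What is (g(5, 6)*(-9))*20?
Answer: -6390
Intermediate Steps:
g(x, b) = -½ + 6*b (g(x, b) = 6*b - 3*⅙ = 6*b - ½ = -½ + 6*b)
(g(5, 6)*(-9))*20 = ((-½ + 6*6)*(-9))*20 = ((-½ + 36)*(-9))*20 = ((71/2)*(-9))*20 = -639/2*20 = -6390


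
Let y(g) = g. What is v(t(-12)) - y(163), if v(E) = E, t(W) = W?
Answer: -175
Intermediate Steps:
v(t(-12)) - y(163) = -12 - 1*163 = -12 - 163 = -175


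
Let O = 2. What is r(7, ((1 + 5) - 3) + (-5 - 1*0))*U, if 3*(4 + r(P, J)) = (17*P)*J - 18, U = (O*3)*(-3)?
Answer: 1608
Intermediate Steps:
U = -18 (U = (2*3)*(-3) = 6*(-3) = -18)
r(P, J) = -10 + 17*J*P/3 (r(P, J) = -4 + ((17*P)*J - 18)/3 = -4 + (17*J*P - 18)/3 = -4 + (-18 + 17*J*P)/3 = -4 + (-6 + 17*J*P/3) = -10 + 17*J*P/3)
r(7, ((1 + 5) - 3) + (-5 - 1*0))*U = (-10 + (17/3)*(((1 + 5) - 3) + (-5 - 1*0))*7)*(-18) = (-10 + (17/3)*((6 - 3) + (-5 + 0))*7)*(-18) = (-10 + (17/3)*(3 - 5)*7)*(-18) = (-10 + (17/3)*(-2)*7)*(-18) = (-10 - 238/3)*(-18) = -268/3*(-18) = 1608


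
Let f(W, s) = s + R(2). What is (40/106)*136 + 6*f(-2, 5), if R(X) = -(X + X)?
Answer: 3038/53 ≈ 57.321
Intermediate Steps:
R(X) = -2*X
f(W, s) = -4 + s (f(W, s) = s - 2*2 = s - 4 = -4 + s)
(40/106)*136 + 6*f(-2, 5) = (40/106)*136 + 6*(-4 + 5) = (40*(1/106))*136 + 6*1 = (20/53)*136 + 6 = 2720/53 + 6 = 3038/53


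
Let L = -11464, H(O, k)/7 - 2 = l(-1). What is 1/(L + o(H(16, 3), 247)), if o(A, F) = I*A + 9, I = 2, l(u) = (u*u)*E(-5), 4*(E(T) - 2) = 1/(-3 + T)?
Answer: -16/182391 ≈ -8.7724e-5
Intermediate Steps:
E(T) = 2 + 1/(4*(-3 + T))
l(u) = 63*u²/32 (l(u) = (u*u)*((-23 + 8*(-5))/(4*(-3 - 5))) = u²*((¼)*(-23 - 40)/(-8)) = u²*((¼)*(-⅛)*(-63)) = u²*(63/32) = 63*u²/32)
H(O, k) = 889/32 (H(O, k) = 14 + 7*((63/32)*(-1)²) = 14 + 7*((63/32)*1) = 14 + 7*(63/32) = 14 + 441/32 = 889/32)
o(A, F) = 9 + 2*A (o(A, F) = 2*A + 9 = 9 + 2*A)
1/(L + o(H(16, 3), 247)) = 1/(-11464 + (9 + 2*(889/32))) = 1/(-11464 + (9 + 889/16)) = 1/(-11464 + 1033/16) = 1/(-182391/16) = -16/182391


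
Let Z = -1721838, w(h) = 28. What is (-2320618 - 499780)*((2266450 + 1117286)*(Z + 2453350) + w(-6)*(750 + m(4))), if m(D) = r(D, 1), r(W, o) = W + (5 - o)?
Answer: -6981171845274922288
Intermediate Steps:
r(W, o) = 5 + W - o
m(D) = 4 + D (m(D) = 5 + D - 1*1 = 5 + D - 1 = 4 + D)
(-2320618 - 499780)*((2266450 + 1117286)*(Z + 2453350) + w(-6)*(750 + m(4))) = (-2320618 - 499780)*((2266450 + 1117286)*(-1721838 + 2453350) + 28*(750 + (4 + 4))) = -2820398*(3383736*731512 + 28*(750 + 8)) = -2820398*(2475243488832 + 28*758) = -2820398*(2475243488832 + 21224) = -2820398*2475243510056 = -6981171845274922288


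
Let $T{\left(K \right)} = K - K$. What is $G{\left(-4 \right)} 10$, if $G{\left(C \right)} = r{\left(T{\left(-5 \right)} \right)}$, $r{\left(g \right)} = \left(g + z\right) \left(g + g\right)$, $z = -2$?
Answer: $0$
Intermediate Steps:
$T{\left(K \right)} = 0$
$r{\left(g \right)} = 2 g \left(-2 + g\right)$ ($r{\left(g \right)} = \left(g - 2\right) \left(g + g\right) = \left(-2 + g\right) 2 g = 2 g \left(-2 + g\right)$)
$G{\left(C \right)} = 0$ ($G{\left(C \right)} = 2 \cdot 0 \left(-2 + 0\right) = 2 \cdot 0 \left(-2\right) = 0$)
$G{\left(-4 \right)} 10 = 0 \cdot 10 = 0$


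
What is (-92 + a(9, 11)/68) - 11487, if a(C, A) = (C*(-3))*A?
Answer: -787669/68 ≈ -11583.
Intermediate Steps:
a(C, A) = -3*A*C (a(C, A) = (-3*C)*A = -3*A*C)
(-92 + a(9, 11)/68) - 11487 = (-92 + (-3*11*9)/68) - 11487 = (-92 + (1/68)*(-297)) - 11487 = (-92 - 297/68) - 11487 = -6553/68 - 11487 = -787669/68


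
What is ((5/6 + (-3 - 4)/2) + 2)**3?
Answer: -8/27 ≈ -0.29630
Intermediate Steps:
((5/6 + (-3 - 4)/2) + 2)**3 = ((5*(1/6) - 7*1/2) + 2)**3 = ((5/6 - 7/2) + 2)**3 = (-8/3 + 2)**3 = (-2/3)**3 = -8/27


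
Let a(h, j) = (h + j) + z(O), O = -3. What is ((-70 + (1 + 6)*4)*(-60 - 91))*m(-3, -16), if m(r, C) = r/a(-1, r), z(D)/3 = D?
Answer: 19026/13 ≈ 1463.5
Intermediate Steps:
z(D) = 3*D
a(h, j) = -9 + h + j (a(h, j) = (h + j) + 3*(-3) = (h + j) - 9 = -9 + h + j)
m(r, C) = r/(-10 + r) (m(r, C) = r/(-9 - 1 + r) = r/(-10 + r))
((-70 + (1 + 6)*4)*(-60 - 91))*m(-3, -16) = ((-70 + (1 + 6)*4)*(-60 - 91))*(-3/(-10 - 3)) = ((-70 + 7*4)*(-151))*(-3/(-13)) = ((-70 + 28)*(-151))*(-3*(-1/13)) = -42*(-151)*(3/13) = 6342*(3/13) = 19026/13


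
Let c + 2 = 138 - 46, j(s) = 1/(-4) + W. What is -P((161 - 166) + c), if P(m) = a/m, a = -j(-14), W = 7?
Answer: 27/340 ≈ 0.079412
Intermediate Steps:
j(s) = 27/4 (j(s) = 1/(-4) + 7 = -¼ + 7 = 27/4)
c = 90 (c = -2 + (138 - 46) = -2 + 92 = 90)
a = -27/4 (a = -1*27/4 = -27/4 ≈ -6.7500)
P(m) = -27/(4*m)
-P((161 - 166) + c) = -(-27)/(4*((161 - 166) + 90)) = -(-27)/(4*(-5 + 90)) = -(-27)/(4*85) = -1*(-27/340) = 27/340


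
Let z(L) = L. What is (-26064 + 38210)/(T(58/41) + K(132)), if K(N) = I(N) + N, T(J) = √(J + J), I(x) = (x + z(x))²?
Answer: 8693341602/49978483207 - 6073*√1189/49978483207 ≈ 0.17394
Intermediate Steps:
I(x) = 4*x² (I(x) = (x + x)² = (2*x)² = 4*x²)
T(J) = √2*√J (T(J) = √(2*J) = √2*√J)
K(N) = N + 4*N² (K(N) = 4*N² + N = N + 4*N²)
(-26064 + 38210)/(T(58/41) + K(132)) = (-26064 + 38210)/(√2*√(58/41) + 132*(1 + 4*132)) = 12146/(√2*√(58*(1/41)) + 132*(1 + 528)) = 12146/(√2*√(58/41) + 132*529) = 12146/(√2*(√2378/41) + 69828) = 12146/(2*√1189/41 + 69828) = 12146/(69828 + 2*√1189/41)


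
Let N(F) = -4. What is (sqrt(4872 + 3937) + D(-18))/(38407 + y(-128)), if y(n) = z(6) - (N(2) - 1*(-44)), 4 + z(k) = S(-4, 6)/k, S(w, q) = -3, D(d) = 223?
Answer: 446/76725 + 2*sqrt(8809)/76725 ≈ 0.0082595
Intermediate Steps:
z(k) = -4 - 3/k
y(n) = -89/2 (y(n) = (-4 - 3/6) - (-4 - 1*(-44)) = (-4 - 3*1/6) - (-4 + 44) = (-4 - 1/2) - 1*40 = -9/2 - 40 = -89/2)
(sqrt(4872 + 3937) + D(-18))/(38407 + y(-128)) = (sqrt(4872 + 3937) + 223)/(38407 - 89/2) = (sqrt(8809) + 223)/(76725/2) = (223 + sqrt(8809))*(2/76725) = 446/76725 + 2*sqrt(8809)/76725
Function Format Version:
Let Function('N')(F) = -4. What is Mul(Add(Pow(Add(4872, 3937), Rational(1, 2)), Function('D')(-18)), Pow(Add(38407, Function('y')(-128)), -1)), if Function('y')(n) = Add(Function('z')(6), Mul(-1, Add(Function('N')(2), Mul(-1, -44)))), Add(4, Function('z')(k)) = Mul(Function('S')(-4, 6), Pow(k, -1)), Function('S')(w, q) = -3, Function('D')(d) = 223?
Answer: Add(Rational(446, 76725), Mul(Rational(2, 76725), Pow(8809, Rational(1, 2)))) ≈ 0.0082595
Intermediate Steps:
Function('z')(k) = Add(-4, Mul(-3, Pow(k, -1)))
Function('y')(n) = Rational(-89, 2) (Function('y')(n) = Add(Add(-4, Mul(-3, Pow(6, -1))), Mul(-1, Add(-4, Mul(-1, -44)))) = Add(Add(-4, Mul(-3, Rational(1, 6))), Mul(-1, Add(-4, 44))) = Add(Add(-4, Rational(-1, 2)), Mul(-1, 40)) = Add(Rational(-9, 2), -40) = Rational(-89, 2))
Mul(Add(Pow(Add(4872, 3937), Rational(1, 2)), Function('D')(-18)), Pow(Add(38407, Function('y')(-128)), -1)) = Mul(Add(Pow(Add(4872, 3937), Rational(1, 2)), 223), Pow(Add(38407, Rational(-89, 2)), -1)) = Mul(Add(Pow(8809, Rational(1, 2)), 223), Pow(Rational(76725, 2), -1)) = Mul(Add(223, Pow(8809, Rational(1, 2))), Rational(2, 76725)) = Add(Rational(446, 76725), Mul(Rational(2, 76725), Pow(8809, Rational(1, 2))))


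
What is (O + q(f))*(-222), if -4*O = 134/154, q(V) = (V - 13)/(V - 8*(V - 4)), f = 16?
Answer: 174381/3080 ≈ 56.617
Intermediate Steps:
q(V) = (-13 + V)/(32 - 7*V) (q(V) = (-13 + V)/(V - 8*(-4 + V)) = (-13 + V)/(V + (32 - 8*V)) = (-13 + V)/(32 - 7*V))
O = -67/308 (O = -67/(2*154) = -¼*67/77 = -67/308 ≈ -0.21753)
(O + q(f))*(-222) = (-67/308 + (13 - 1*16)/(-32 + 7*16))*(-222) = (-67/308 + (13 - 16)/(-32 + 112))*(-222) = (-67/308 - 3/80)*(-222) = -1571/6160*(-222) = 174381/3080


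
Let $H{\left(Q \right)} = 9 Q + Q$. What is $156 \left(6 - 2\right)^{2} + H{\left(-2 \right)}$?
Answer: $2476$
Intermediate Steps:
$H{\left(Q \right)} = 10 Q$
$156 \left(6 - 2\right)^{2} + H{\left(-2 \right)} = 156 \left(6 - 2\right)^{2} + 10 \left(-2\right) = 156 \cdot 4^{2} - 20 = 156 \cdot 16 - 20 = 2496 - 20 = 2476$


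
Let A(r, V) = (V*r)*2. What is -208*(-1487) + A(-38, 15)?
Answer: 308156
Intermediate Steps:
A(r, V) = 2*V*r
-208*(-1487) + A(-38, 15) = -208*(-1487) + 2*15*(-38) = 309296 - 1140 = 308156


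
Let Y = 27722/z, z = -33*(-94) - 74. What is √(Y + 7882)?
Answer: √18088074426/1514 ≈ 88.832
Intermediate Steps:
z = 3028 (z = 3102 - 74 = 3028)
Y = 13861/1514 (Y = 27722/3028 = 27722*(1/3028) = 13861/1514 ≈ 9.1552)
√(Y + 7882) = √(13861/1514 + 7882) = √(11947209/1514) = √18088074426/1514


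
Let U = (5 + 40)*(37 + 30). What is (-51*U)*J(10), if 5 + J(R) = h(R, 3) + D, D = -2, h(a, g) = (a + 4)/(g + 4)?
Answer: 768825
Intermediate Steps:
h(a, g) = (4 + a)/(4 + g)
U = 3015 (U = 45*67 = 3015)
J(R) = -45/7 + R/7 (J(R) = -5 + ((4 + R)/(4 + 3) - 2) = -5 + ((4 + R)/7 - 2) = -5 + ((4/7 + R/7) - 2) = -5 + (-10/7 + R/7) = -45/7 + R/7)
(-51*U)*J(10) = (-51*3015)*(-45/7 + (⅐)*10) = -153765*(-45/7 + 10/7) = -153765*(-5) = 768825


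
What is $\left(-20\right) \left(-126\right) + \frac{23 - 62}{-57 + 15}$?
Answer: $\frac{35293}{14} \approx 2520.9$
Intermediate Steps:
$\left(-20\right) \left(-126\right) + \frac{23 - 62}{-57 + 15} = 2520 - \frac{39}{-42} = 2520 - - \frac{13}{14} = 2520 + \frac{13}{14} = \frac{35293}{14}$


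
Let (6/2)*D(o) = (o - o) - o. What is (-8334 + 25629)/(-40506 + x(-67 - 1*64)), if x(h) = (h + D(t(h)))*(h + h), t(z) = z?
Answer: -51885/52874 ≈ -0.98129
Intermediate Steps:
D(o) = -o/3 (D(o) = ((o - o) - o)/3 = (0 - o)/3 = (-o)/3 = -o/3)
x(h) = 4*h²/3 (x(h) = (h - h/3)*(h + h) = (2*h/3)*(2*h) = 4*h²/3)
(-8334 + 25629)/(-40506 + x(-67 - 1*64)) = (-8334 + 25629)/(-40506 + 4*(-67 - 1*64)²/3) = 17295/(-40506 + 4*(-67 - 64)²/3) = 17295/(-40506 + (4/3)*(-131)²) = 17295/(-40506 + (4/3)*17161) = 17295/(-40506 + 68644/3) = 17295/(-52874/3) = 17295*(-3/52874) = -51885/52874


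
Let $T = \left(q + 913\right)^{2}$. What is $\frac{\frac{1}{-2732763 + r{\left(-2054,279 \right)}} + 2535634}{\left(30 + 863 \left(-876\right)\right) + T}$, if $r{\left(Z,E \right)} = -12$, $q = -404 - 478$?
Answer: $- \frac{6929317204349}{2063236926675} \approx -3.3585$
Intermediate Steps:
$q = -882$
$T = 961$ ($T = \left(-882 + 913\right)^{2} = 31^{2} = 961$)
$\frac{\frac{1}{-2732763 + r{\left(-2054,279 \right)}} + 2535634}{\left(30 + 863 \left(-876\right)\right) + T} = \frac{\frac{1}{-2732763 - 12} + 2535634}{\left(30 + 863 \left(-876\right)\right) + 961} = \frac{\frac{1}{-2732775} + 2535634}{\left(30 - 755988\right) + 961} = \frac{- \frac{1}{2732775} + 2535634}{-755958 + 961} = \frac{6929317204349}{2732775 \left(-754997\right)} = \frac{6929317204349}{2732775} \left(- \frac{1}{754997}\right) = - \frac{6929317204349}{2063236926675}$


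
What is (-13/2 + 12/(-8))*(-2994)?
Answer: 23952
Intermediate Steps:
(-13/2 + 12/(-8))*(-2994) = (-13*½ + 12*(-⅛))*(-2994) = (-13/2 - 3/2)*(-2994) = -8*(-2994) = 23952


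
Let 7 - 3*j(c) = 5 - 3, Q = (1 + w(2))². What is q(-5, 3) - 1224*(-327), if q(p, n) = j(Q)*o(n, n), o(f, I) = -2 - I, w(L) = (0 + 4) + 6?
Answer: 1200719/3 ≈ 4.0024e+5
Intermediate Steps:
w(L) = 10 (w(L) = 4 + 6 = 10)
Q = 121 (Q = (1 + 10)² = 11² = 121)
j(c) = 5/3 (j(c) = 7/3 - (5 - 3)/3 = 7/3 - ⅓*2 = 7/3 - ⅔ = 5/3)
q(p, n) = -10/3 - 5*n/3 (q(p, n) = 5*(-2 - n)/3 = -10/3 - 5*n/3)
q(-5, 3) - 1224*(-327) = (-10/3 - 5/3*3) - 1224*(-327) = (-10/3 - 5) + 400248 = -25/3 + 400248 = 1200719/3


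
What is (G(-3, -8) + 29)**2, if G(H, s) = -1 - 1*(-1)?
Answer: 841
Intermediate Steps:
G(H, s) = 0 (G(H, s) = -1 + 1 = 0)
(G(-3, -8) + 29)**2 = (0 + 29)**2 = 29**2 = 841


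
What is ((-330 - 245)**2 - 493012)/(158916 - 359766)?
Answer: 54129/66950 ≈ 0.80850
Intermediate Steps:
((-330 - 245)**2 - 493012)/(158916 - 359766) = ((-575)**2 - 493012)/(-200850) = (330625 - 493012)*(-1/200850) = -162387*(-1/200850) = 54129/66950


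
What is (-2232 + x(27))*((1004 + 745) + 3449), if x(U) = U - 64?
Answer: -11794262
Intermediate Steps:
x(U) = -64 + U
(-2232 + x(27))*((1004 + 745) + 3449) = (-2232 + (-64 + 27))*((1004 + 745) + 3449) = (-2232 - 37)*(1749 + 3449) = -2269*5198 = -11794262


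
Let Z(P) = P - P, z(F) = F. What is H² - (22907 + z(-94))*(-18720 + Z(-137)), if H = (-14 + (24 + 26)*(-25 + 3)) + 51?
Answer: 428189329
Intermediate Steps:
Z(P) = 0
H = -1063 (H = (-14 + 50*(-22)) + 51 = (-14 - 1100) + 51 = -1114 + 51 = -1063)
H² - (22907 + z(-94))*(-18720 + Z(-137)) = (-1063)² - (22907 - 94)*(-18720 + 0) = 1129969 - 22813*(-18720) = 1129969 - 1*(-427059360) = 1129969 + 427059360 = 428189329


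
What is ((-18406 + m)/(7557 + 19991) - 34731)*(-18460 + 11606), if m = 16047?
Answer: 3278857462369/13774 ≈ 2.3805e+8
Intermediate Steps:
((-18406 + m)/(7557 + 19991) - 34731)*(-18460 + 11606) = ((-18406 + 16047)/(7557 + 19991) - 34731)*(-18460 + 11606) = (-2359/27548 - 34731)*(-6854) = -956771947/27548*(-6854) = 3278857462369/13774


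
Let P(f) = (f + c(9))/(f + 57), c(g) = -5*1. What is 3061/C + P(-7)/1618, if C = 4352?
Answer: 61895669/88019200 ≈ 0.70321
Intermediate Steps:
c(g) = -5
P(f) = (-5 + f)/(57 + f) (P(f) = (f - 5)/(f + 57) = (-5 + f)/(57 + f))
3061/C + P(-7)/1618 = 3061/4352 + ((-5 - 7)/(57 - 7))/1618 = 3061*(1/4352) + (-12/50)*(1/1618) = 3061/4352 + ((1/50)*(-12))*(1/1618) = 3061/4352 - 6/25*1/1618 = 3061/4352 - 3/20225 = 61895669/88019200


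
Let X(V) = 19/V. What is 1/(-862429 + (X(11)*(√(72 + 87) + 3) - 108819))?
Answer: -117520381/114140825978842 - 209*√159/114140825978842 ≈ -1.0296e-6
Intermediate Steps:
1/(-862429 + (X(11)*(√(72 + 87) + 3) - 108819)) = 1/(-862429 + ((19/11)*(√(72 + 87) + 3) - 108819)) = 1/(-862429 + ((19*(1/11))*(√159 + 3) - 108819)) = 1/(-862429 + (19*(3 + √159)/11 - 108819)) = 1/(-862429 + ((57/11 + 19*√159/11) - 108819)) = 1/(-862429 + (-1196952/11 + 19*√159/11)) = 1/(-10683671/11 + 19*√159/11)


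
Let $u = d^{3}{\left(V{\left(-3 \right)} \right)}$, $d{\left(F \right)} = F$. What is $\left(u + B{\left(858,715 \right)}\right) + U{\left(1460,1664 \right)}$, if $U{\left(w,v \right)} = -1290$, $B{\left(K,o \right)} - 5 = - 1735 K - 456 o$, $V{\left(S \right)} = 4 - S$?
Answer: $-1815612$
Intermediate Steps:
$B{\left(K,o \right)} = 5 - 1735 K - 456 o$ ($B{\left(K,o \right)} = 5 - \left(456 o + 1735 K\right) = 5 - 1735 K - 456 o$)
$u = 343$ ($u = \left(4 - -3\right)^{3} = \left(4 + 3\right)^{3} = 7^{3} = 343$)
$\left(u + B{\left(858,715 \right)}\right) + U{\left(1460,1664 \right)} = \left(343 - 1814665\right) - 1290 = -1814322 - 1290 = -1815612$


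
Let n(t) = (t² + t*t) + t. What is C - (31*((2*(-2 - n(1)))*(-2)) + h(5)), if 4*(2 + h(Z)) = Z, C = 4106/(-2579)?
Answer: -6404607/10316 ≈ -620.84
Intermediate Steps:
C = -4106/2579 (C = 4106*(-1/2579) = -4106/2579 ≈ -1.5921)
n(t) = t + 2*t² (n(t) = (t² + t²) + t = 2*t² + t = t + 2*t²)
h(Z) = -2 + Z/4
C - (31*((2*(-2 - n(1)))*(-2)) + h(5)) = -4106/2579 - (31*((2*(-2 - (1 + 2*1)))*(-2)) + (-2 + (¼)*5)) = -4106/2579 - (31*((2*(-2 - (1 + 2)))*(-2)) + (-2 + 5/4)) = -4106/2579 - (31*((2*(-2 - 3))*(-2)) - ¾) = -4106/2579 - (31*((2*(-5))*(-2)) - ¾) = -4106/2579 - (31*(-10*(-2)) - ¾) = -4106/2579 - (31*20 - ¾) = -4106/2579 - (620 - ¾) = -4106/2579 - 1*2477/4 = -4106/2579 - 2477/4 = -6404607/10316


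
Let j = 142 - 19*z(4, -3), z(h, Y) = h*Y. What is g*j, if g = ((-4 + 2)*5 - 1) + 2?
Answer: -3330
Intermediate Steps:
g = -9 (g = (-2*5 - 1) + 2 = (-10 - 1) + 2 = -11 + 2 = -9)
z(h, Y) = Y*h
j = 370 (j = 142 - (-57)*4 = 142 - 19*(-12) = 142 + 228 = 370)
g*j = -9*370 = -3330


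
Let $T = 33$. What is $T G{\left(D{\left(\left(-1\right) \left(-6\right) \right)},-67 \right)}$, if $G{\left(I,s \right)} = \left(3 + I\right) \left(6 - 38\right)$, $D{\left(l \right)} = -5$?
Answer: $2112$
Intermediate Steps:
$G{\left(I,s \right)} = -96 - 32 I$ ($G{\left(I,s \right)} = \left(3 + I\right) \left(-32\right) = -96 - 32 I$)
$T G{\left(D{\left(\left(-1\right) \left(-6\right) \right)},-67 \right)} = 33 \left(-96 - -160\right) = 33 \left(-96 + 160\right) = 33 \cdot 64 = 2112$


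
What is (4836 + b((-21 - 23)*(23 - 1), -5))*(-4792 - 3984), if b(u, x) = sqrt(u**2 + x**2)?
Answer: -42440736 - 8776*sqrt(937049) ≈ -5.0936e+7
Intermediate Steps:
(4836 + b((-21 - 23)*(23 - 1), -5))*(-4792 - 3984) = (4836 + sqrt(((-21 - 23)*(23 - 1))**2 + (-5)**2))*(-4792 - 3984) = (4836 + sqrt((-44*22)**2 + 25))*(-8776) = (4836 + sqrt((-968)**2 + 25))*(-8776) = (4836 + sqrt(937024 + 25))*(-8776) = (4836 + sqrt(937049))*(-8776) = -42440736 - 8776*sqrt(937049)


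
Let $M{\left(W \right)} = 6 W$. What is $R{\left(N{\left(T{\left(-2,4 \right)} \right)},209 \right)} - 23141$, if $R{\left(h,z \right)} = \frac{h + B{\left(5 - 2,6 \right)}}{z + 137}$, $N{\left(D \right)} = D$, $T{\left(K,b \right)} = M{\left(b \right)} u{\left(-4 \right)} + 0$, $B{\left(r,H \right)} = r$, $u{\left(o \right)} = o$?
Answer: $- \frac{8006879}{346} \approx -23141.0$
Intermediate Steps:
$T{\left(K,b \right)} = - 24 b$ ($T{\left(K,b \right)} = 6 b \left(-4\right) + 0 = - 24 b + 0 = - 24 b$)
$R{\left(h,z \right)} = \frac{3 + h}{137 + z}$ ($R{\left(h,z \right)} = \frac{h + \left(5 - 2\right)}{z + 137} = \frac{h + 3}{137 + z} = \frac{3 + h}{137 + z}$)
$R{\left(N{\left(T{\left(-2,4 \right)} \right)},209 \right)} - 23141 = \frac{3 - 96}{137 + 209} - 23141 = \frac{3 - 96}{346} - 23141 = \frac{1}{346} \left(-93\right) - 23141 = - \frac{93}{346} - 23141 = - \frac{8006879}{346}$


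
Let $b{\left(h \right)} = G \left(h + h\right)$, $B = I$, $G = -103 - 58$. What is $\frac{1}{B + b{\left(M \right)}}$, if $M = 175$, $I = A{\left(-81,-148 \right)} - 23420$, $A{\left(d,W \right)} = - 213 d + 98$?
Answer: $- \frac{1}{62419} \approx -1.6021 \cdot 10^{-5}$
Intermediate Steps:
$G = -161$
$A{\left(d,W \right)} = 98 - 213 d$
$I = -6069$ ($I = \left(98 - -17253\right) - 23420 = \left(98 + 17253\right) - 23420 = 17351 - 23420 = -6069$)
$B = -6069$
$b{\left(h \right)} = - 322 h$ ($b{\left(h \right)} = - 161 \left(h + h\right) = - 161 \cdot 2 h = - 322 h$)
$\frac{1}{B + b{\left(M \right)}} = \frac{1}{-6069 - 56350} = \frac{1}{-62419} = - \frac{1}{62419}$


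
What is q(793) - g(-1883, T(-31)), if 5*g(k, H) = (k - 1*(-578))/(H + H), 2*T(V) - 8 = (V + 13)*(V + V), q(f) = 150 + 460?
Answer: 685901/1124 ≈ 610.23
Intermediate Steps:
q(f) = 610
T(V) = 4 + V*(13 + V) (T(V) = 4 + ((V + 13)*(V + V))/2 = 4 + ((13 + V)*(2*V))/2 = 4 + (2*V*(13 + V))/2 = 4 + V*(13 + V))
g(k, H) = (578 + k)/(10*H) (g(k, H) = ((k - 1*(-578))/(H + H))/5 = ((k + 578)/((2*H)))/5 = ((578 + k)*(1/(2*H)))/5 = ((578 + k)/(2*H))/5 = (578 + k)/(10*H))
q(793) - g(-1883, T(-31)) = 610 - (578 - 1883)/(10*(4 + (-31)² + 13*(-31))) = 610 - (-1305)/(10*(4 + 961 - 403)) = 610 - (-1305)/(10*562) = 610 - 1*(-261/1124) = 610 + 261/1124 = 685901/1124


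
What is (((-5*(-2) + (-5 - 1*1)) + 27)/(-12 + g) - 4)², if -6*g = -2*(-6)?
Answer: 7569/196 ≈ 38.617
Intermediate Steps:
g = -2 (g = -(-1)*(-6)/3 = -⅙*12 = -2)
(((-5*(-2) + (-5 - 1*1)) + 27)/(-12 + g) - 4)² = (((-5*(-2) + (-5 - 1*1)) + 27)/(-12 - 2) - 4)² = (((10 + (-5 - 1)) + 27)/(-14) - 4)² = (((10 - 6) + 27)*(-1/14) - 4)² = ((4 + 27)*(-1/14) - 4)² = (31*(-1/14) - 4)² = (-31/14 - 4)² = (-87/14)² = 7569/196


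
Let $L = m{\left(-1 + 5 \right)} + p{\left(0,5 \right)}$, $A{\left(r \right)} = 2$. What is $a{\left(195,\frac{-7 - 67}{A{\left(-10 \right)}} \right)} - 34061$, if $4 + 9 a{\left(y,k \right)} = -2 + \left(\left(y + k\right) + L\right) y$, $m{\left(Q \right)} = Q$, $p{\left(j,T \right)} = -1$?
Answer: $- \frac{91720}{3} \approx -30573.0$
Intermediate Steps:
$L = 3$ ($L = \left(-1 + 5\right) - 1 = 4 - 1 = 3$)
$a{\left(y,k \right)} = - \frac{2}{3} + \frac{y \left(3 + k + y\right)}{9}$ ($a{\left(y,k \right)} = - \frac{4}{9} + \frac{-2 + \left(\left(y + k\right) + 3\right) y}{9} = - \frac{4}{9} + \frac{-2 + \left(\left(k + y\right) + 3\right) y}{9} = - \frac{4}{9} + \frac{-2 + \left(3 + k + y\right) y}{9} = - \frac{4}{9} + \frac{-2 + y \left(3 + k + y\right)}{9} = - \frac{4}{9} + \left(- \frac{2}{9} + \frac{y \left(3 + k + y\right)}{9}\right) = - \frac{2}{3} + \frac{y \left(3 + k + y\right)}{9}$)
$a{\left(195,\frac{-7 - 67}{A{\left(-10 \right)}} \right)} - 34061 = \left(- \frac{2}{3} + \frac{1}{3} \cdot 195 + \frac{195^{2}}{9} + \frac{1}{9} \frac{-7 - 67}{2} \cdot 195\right) - 34061 = \left(- \frac{2}{3} + 65 + \frac{1}{9} \cdot 38025 + \frac{1}{9} \left(-7 - 67\right) \frac{1}{2} \cdot 195\right) - 34061 = \left(- \frac{2}{3} + 65 + 4225 + \frac{1}{9} \left(\left(-74\right) \frac{1}{2}\right) 195\right) - 34061 = \left(- \frac{2}{3} + 65 + 4225 + \frac{1}{9} \left(-37\right) 195\right) - 34061 = \left(- \frac{2}{3} + 65 + 4225 - \frac{2405}{3}\right) - 34061 = \frac{10463}{3} - 34061 = - \frac{91720}{3}$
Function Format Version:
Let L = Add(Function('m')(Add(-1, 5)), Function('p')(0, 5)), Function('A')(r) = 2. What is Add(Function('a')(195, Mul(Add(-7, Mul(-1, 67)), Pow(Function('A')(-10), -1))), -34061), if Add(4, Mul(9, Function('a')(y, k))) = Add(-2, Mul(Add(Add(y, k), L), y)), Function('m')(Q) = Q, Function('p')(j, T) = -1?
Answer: Rational(-91720, 3) ≈ -30573.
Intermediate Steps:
L = 3 (L = Add(Add(-1, 5), -1) = Add(4, -1) = 3)
Function('a')(y, k) = Add(Rational(-2, 3), Mul(Rational(1, 9), y, Add(3, k, y))) (Function('a')(y, k) = Add(Rational(-4, 9), Mul(Rational(1, 9), Add(-2, Mul(Add(Add(y, k), 3), y)))) = Add(Rational(-4, 9), Mul(Rational(1, 9), Add(-2, Mul(Add(Add(k, y), 3), y)))) = Add(Rational(-4, 9), Mul(Rational(1, 9), Add(-2, Mul(Add(3, k, y), y)))) = Add(Rational(-4, 9), Mul(Rational(1, 9), Add(-2, Mul(y, Add(3, k, y))))) = Add(Rational(-4, 9), Add(Rational(-2, 9), Mul(Rational(1, 9), y, Add(3, k, y)))) = Add(Rational(-2, 3), Mul(Rational(1, 9), y, Add(3, k, y))))
Add(Function('a')(195, Mul(Add(-7, Mul(-1, 67)), Pow(Function('A')(-10), -1))), -34061) = Add(Add(Rational(-2, 3), Mul(Rational(1, 3), 195), Mul(Rational(1, 9), Pow(195, 2)), Mul(Rational(1, 9), Mul(Add(-7, Mul(-1, 67)), Pow(2, -1)), 195)), -34061) = Add(Add(Rational(-2, 3), 65, Mul(Rational(1, 9), 38025), Mul(Rational(1, 9), Mul(Add(-7, -67), Rational(1, 2)), 195)), -34061) = Add(Add(Rational(-2, 3), 65, 4225, Mul(Rational(1, 9), Mul(-74, Rational(1, 2)), 195)), -34061) = Add(Add(Rational(-2, 3), 65, 4225, Mul(Rational(1, 9), -37, 195)), -34061) = Add(Add(Rational(-2, 3), 65, 4225, Rational(-2405, 3)), -34061) = Add(Rational(10463, 3), -34061) = Rational(-91720, 3)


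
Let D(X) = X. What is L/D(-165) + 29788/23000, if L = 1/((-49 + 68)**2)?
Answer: 88714961/68499750 ≈ 1.2951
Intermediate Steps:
L = 1/361 (L = 1/(19**2) = 1/361 ≈ 0.0027701)
L/D(-165) + 29788/23000 = (1/361)/(-165) + 29788/23000 = (1/361)*(-1/165) + 29788*(1/23000) = -1/59565 + 7447/5750 = 88714961/68499750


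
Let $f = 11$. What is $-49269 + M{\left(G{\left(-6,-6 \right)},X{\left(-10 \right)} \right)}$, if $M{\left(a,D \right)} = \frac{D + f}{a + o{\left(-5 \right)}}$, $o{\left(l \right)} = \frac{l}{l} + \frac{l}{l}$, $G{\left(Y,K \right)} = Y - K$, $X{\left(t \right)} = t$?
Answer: $- \frac{98537}{2} \approx -49269.0$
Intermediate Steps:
$o{\left(l \right)} = 2$ ($o{\left(l \right)} = 1 + 1 = 2$)
$M{\left(a,D \right)} = \frac{11 + D}{2 + a}$ ($M{\left(a,D \right)} = \frac{D + 11}{a + 2} = \frac{11 + D}{2 + a}$)
$-49269 + M{\left(G{\left(-6,-6 \right)},X{\left(-10 \right)} \right)} = -49269 + \frac{11 - 10}{2 - 0} = -49269 + \frac{1}{2 + \left(-6 + 6\right)} 1 = -49269 + \frac{1}{2 + 0} \cdot 1 = -49269 + \frac{1}{2} \cdot 1 = -49269 + \frac{1}{2} = - \frac{98537}{2}$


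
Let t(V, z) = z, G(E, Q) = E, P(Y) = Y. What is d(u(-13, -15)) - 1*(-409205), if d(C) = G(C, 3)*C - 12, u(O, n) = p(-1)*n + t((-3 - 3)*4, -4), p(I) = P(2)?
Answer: 410349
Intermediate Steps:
p(I) = 2
u(O, n) = -4 + 2*n (u(O, n) = 2*n - 4 = -4 + 2*n)
d(C) = -12 + C² (d(C) = C*C - 12 = C² - 12 = -12 + C²)
d(u(-13, -15)) - 1*(-409205) = (-12 + (-4 + 2*(-15))²) - 1*(-409205) = (-12 + (-4 - 30)²) + 409205 = (-12 + (-34)²) + 409205 = (-12 + 1156) + 409205 = 1144 + 409205 = 410349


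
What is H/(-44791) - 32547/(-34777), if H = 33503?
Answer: 292678846/1557696607 ≈ 0.18789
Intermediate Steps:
H/(-44791) - 32547/(-34777) = 33503/(-44791) - 32547/(-34777) = 33503*(-1/44791) - 32547*(-1/34777) = -33503/44791 + 32547/34777 = 292678846/1557696607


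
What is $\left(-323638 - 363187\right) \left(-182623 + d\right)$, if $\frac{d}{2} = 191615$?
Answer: $-137781902775$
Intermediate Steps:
$d = 383230$ ($d = 2 \cdot 191615 = 383230$)
$\left(-323638 - 363187\right) \left(-182623 + d\right) = \left(-323638 - 363187\right) \left(-182623 + 383230\right) = \left(-686825\right) 200607 = -137781902775$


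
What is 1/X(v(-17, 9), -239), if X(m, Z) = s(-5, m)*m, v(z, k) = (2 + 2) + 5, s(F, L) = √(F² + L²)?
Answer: √106/954 ≈ 0.010792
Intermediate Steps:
v(z, k) = 9 (v(z, k) = 4 + 5 = 9)
X(m, Z) = m*√(25 + m²) (X(m, Z) = √((-5)² + m²)*m = √(25 + m²)*m = m*√(25 + m²))
1/X(v(-17, 9), -239) = 1/(9*√(25 + 9²)) = 1/(9*√(25 + 81)) = 1/(9*√106) = √106/954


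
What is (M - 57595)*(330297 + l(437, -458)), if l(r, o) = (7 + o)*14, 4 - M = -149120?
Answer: 29653840007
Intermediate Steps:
M = 149124 (M = 4 - 1*(-149120) = 4 + 149120 = 149124)
l(r, o) = 98 + 14*o
(M - 57595)*(330297 + l(437, -458)) = (149124 - 57595)*(330297 + (98 + 14*(-458))) = 91529*(330297 + (98 - 6412)) = 91529*(330297 - 6314) = 91529*323983 = 29653840007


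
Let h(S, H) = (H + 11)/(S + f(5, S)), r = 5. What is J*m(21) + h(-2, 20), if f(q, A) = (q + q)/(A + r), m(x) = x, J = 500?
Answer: 42093/4 ≈ 10523.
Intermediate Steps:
f(q, A) = 2*q/(5 + A) (f(q, A) = (q + q)/(A + 5) = (2*q)/(5 + A) = 2*q/(5 + A))
h(S, H) = (11 + H)/(S + 10/(5 + S)) (h(S, H) = (H + 11)/(S + 2*5/(5 + S)) = (11 + H)/(S + 10/(5 + S)))
J*m(21) + h(-2, 20) = 500*21 + (5 - 2)*(11 + 20)/(10 - 2*(5 - 2)) = 10500 + 3*31/(10 - 2*3) = 10500 + 3*31/(10 - 6) = 10500 + 3*31/4 = 10500 + (¼)*3*31 = 10500 + 93/4 = 42093/4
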